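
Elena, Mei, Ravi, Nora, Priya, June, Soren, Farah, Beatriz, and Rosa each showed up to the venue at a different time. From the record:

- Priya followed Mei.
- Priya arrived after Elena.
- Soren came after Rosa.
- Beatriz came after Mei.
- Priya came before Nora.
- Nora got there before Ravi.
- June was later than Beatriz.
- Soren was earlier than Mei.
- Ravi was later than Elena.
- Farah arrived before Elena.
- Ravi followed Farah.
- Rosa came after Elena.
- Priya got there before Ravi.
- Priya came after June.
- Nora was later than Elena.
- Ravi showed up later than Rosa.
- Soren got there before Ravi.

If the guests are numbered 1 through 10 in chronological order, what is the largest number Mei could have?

5

Mei must come before Beatriz, June, Nora, Priya, and Ravi — 5 guests forced after them.
Everything else can be placed before Mei in some valid order, so Mei can sit as late as position 10 − 5 = 5.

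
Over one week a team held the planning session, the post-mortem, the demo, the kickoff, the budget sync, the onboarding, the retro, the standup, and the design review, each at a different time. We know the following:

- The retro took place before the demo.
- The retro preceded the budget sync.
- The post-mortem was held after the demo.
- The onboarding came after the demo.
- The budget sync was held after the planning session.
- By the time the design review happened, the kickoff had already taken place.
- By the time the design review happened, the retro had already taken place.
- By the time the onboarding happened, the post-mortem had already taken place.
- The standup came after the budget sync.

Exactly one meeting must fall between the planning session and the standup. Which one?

the budget sync

Tracing the constraints gives the planning session → the budget sync → the standup, so the budget sync sits after the planning session and before the standup.
No other meeting is forced both after the planning session and before the standup.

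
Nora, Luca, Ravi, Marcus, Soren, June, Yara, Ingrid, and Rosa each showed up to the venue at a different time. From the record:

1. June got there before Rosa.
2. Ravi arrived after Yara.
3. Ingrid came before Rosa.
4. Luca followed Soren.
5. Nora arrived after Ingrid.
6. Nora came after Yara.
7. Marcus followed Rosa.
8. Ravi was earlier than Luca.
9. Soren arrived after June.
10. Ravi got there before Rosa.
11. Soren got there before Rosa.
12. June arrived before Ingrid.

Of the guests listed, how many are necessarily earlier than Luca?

4

Directly stated before Luca: Ravi and Soren.
June reaches Luca via June → Soren → Luca.
Yara reaches Luca via Yara → Ravi → Luca.
No chain forces Rosa (or any of the others) ahead of Luca.
That's June, Ravi, Soren, and Yara — 4 in all.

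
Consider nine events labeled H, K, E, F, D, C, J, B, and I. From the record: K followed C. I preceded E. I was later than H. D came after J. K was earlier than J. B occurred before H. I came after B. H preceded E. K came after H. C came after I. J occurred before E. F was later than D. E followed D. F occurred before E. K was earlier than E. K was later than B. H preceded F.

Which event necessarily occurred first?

B

B has a chain of constraints placing it before every other event, so B must be first.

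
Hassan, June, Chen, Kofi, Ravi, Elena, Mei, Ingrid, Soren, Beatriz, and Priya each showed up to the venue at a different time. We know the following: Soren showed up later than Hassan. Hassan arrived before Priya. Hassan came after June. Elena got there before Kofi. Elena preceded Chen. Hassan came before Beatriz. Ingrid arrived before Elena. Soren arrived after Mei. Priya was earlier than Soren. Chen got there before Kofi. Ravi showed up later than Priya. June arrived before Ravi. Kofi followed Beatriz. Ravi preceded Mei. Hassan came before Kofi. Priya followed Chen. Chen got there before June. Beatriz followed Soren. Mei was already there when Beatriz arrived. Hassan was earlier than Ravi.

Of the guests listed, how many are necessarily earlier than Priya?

5

Directly stated before Priya: Chen and Hassan.
Elena reaches Priya via Elena → Chen → Priya.
Ingrid reaches Priya via Ingrid → Elena → Chen → Priya.
June reaches Priya via June → Hassan → Priya.
No chain forces Kofi (or any of the others) ahead of Priya.
That's Chen, Elena, Hassan, Ingrid, and June — 5 in all.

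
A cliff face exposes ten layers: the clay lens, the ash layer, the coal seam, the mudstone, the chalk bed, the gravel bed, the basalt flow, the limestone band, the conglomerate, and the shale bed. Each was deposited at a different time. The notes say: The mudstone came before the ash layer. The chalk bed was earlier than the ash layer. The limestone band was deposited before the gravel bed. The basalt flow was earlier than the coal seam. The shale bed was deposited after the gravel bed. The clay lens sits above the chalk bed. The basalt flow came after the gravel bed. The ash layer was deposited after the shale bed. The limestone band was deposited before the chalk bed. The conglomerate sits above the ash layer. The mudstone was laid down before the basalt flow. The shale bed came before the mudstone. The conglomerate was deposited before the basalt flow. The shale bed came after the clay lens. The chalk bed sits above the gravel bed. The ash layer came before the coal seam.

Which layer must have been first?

the limestone band

The limestone band has a chain of constraints placing it before every other layer, so the limestone band must be first.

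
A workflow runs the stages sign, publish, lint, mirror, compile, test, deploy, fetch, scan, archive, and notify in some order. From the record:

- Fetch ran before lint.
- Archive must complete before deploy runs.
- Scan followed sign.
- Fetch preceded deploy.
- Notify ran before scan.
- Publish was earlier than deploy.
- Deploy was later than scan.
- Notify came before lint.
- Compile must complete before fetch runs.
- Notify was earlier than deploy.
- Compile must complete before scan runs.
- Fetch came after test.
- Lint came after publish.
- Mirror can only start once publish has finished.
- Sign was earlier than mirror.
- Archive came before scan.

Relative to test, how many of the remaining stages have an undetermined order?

Forced after test: deploy, fetch, and lint.
That leaves archive, compile, mirror, notify, publish, scan, and sign with no forced order relative to test — 7.

7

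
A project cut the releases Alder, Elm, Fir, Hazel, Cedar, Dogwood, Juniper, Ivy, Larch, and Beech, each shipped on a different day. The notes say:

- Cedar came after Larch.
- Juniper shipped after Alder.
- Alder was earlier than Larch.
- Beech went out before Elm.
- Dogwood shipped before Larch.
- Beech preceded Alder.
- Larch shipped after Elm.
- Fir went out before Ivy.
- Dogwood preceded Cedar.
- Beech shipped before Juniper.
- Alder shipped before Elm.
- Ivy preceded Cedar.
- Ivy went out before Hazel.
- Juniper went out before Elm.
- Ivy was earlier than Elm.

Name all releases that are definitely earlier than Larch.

Directly stated before Larch: Alder, Dogwood, and Elm.
Beech reaches Larch via Beech → Alder → Larch.
Fir reaches Larch via Fir → Ivy → Elm → Larch.
Ivy reaches Larch via Ivy → Elm → Larch.
Likewise Juniper reaches Larch by chaining the stated constraints.
No chain forces Cedar (or any of the others) ahead of Larch.

Alder, Beech, Dogwood, Elm, Fir, Ivy, Juniper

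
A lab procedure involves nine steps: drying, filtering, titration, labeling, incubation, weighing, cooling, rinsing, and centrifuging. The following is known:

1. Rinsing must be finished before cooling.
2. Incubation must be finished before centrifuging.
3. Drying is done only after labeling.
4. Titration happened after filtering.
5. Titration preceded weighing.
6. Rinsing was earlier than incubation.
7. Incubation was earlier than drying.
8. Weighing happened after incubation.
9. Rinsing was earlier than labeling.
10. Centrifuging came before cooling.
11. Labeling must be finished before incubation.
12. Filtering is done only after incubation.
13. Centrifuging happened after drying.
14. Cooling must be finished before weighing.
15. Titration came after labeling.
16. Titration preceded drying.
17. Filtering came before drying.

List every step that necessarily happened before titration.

filtering, incubation, labeling, rinsing

Directly stated before titration: filtering and labeling.
Incubation reaches titration via incubation → filtering → titration.
Rinsing reaches titration via rinsing → labeling → titration.
No chain forces centrifuging (or any of the others) ahead of titration.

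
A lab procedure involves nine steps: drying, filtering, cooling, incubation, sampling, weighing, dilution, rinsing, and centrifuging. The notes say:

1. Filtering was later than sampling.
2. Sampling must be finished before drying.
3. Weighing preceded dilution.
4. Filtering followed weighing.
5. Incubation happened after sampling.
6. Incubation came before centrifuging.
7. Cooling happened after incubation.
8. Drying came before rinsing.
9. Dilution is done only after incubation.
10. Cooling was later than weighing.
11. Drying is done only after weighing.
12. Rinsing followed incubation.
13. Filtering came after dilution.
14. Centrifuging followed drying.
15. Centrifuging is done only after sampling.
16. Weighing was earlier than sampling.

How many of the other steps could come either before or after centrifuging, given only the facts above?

4

Forced before centrifuging: drying, incubation, sampling, and weighing.
That leaves cooling, dilution, filtering, and rinsing with no forced order relative to centrifuging — 4.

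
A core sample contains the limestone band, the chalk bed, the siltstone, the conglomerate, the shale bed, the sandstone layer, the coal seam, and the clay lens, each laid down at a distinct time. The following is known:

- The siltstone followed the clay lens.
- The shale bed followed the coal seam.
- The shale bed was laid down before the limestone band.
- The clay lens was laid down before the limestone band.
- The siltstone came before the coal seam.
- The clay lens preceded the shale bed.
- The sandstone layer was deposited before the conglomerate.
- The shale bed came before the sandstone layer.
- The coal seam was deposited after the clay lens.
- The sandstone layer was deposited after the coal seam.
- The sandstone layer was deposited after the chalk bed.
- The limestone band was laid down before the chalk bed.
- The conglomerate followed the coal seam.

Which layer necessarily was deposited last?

Every other layer has a chain of constraints placing it before the conglomerate, so the conglomerate is last.

the conglomerate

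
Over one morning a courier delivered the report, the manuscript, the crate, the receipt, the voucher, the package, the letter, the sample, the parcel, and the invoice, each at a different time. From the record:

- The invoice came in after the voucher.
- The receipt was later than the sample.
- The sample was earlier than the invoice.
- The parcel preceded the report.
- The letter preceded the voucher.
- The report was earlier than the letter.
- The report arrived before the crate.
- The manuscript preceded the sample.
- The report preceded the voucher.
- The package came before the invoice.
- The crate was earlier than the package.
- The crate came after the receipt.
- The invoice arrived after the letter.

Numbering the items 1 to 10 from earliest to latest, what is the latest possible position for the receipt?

The receipt must come before the crate, the invoice, and the package — 3 items forced after it.
Everything else can be placed before the receipt in some valid order, so the receipt can sit as late as position 10 − 3 = 7.

7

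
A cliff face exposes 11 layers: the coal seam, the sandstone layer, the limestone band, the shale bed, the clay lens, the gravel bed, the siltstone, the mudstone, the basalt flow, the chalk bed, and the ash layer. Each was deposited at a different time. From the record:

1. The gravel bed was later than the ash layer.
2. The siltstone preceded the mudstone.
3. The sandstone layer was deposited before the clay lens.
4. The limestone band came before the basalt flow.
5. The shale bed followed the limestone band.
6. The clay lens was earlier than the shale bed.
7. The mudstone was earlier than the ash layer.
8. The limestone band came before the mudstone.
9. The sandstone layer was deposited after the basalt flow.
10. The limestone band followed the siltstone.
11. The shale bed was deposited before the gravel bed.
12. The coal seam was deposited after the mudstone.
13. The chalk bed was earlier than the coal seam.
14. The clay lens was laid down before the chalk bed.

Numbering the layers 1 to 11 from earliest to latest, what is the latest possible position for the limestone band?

The limestone band must come before the ash layer, the basalt flow, the chalk bed, the clay lens, the coal seam, the gravel bed, the mudstone, the sandstone layer, and the shale bed — 9 layers forced after it.
Everything else can be placed before the limestone band in some valid order, so the limestone band can sit as late as position 11 − 9 = 2.

2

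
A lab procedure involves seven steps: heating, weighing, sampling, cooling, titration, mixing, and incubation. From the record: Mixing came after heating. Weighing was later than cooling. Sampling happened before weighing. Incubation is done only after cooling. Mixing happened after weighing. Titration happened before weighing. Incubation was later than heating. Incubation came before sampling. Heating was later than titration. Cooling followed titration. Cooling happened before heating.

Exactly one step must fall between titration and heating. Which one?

cooling

Tracing the constraints gives titration → cooling → heating, so cooling sits after titration and before heating.
No other step is forced both after titration and before heating.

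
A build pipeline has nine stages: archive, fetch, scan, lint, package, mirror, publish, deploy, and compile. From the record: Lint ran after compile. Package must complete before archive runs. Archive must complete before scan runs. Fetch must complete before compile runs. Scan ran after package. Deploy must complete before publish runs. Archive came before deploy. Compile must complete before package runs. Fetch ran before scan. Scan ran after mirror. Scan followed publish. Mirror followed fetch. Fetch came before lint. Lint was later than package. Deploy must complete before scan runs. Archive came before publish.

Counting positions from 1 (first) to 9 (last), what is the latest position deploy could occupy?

7

Deploy must come before publish and scan — 2 stages forced after it.
Everything else can be placed before deploy in some valid order, so deploy can sit as late as position 9 − 2 = 7.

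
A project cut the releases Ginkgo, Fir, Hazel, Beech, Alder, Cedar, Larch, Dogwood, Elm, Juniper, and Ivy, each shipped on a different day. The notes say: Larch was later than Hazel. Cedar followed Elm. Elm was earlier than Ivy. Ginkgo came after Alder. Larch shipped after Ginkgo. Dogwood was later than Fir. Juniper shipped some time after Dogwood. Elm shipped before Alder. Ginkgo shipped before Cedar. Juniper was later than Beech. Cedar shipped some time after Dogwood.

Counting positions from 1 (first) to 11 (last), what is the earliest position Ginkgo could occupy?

Alder and Elm must both come before Ginkgo — 2 forced predecessors.
Nothing else is forced ahead of Ginkgo, so its earliest slot is position 2 + 1 = 3.

3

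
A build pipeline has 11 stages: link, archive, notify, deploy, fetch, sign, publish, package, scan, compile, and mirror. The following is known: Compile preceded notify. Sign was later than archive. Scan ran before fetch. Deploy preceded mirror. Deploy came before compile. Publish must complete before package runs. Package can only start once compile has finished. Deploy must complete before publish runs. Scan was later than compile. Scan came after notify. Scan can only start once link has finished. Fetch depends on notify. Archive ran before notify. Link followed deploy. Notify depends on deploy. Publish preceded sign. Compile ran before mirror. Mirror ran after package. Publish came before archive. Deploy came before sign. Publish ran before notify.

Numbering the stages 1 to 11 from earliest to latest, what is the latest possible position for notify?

9

Notify must come before fetch and scan — 2 stages forced after it.
Everything else can be placed before notify in some valid order, so notify can sit as late as position 11 − 2 = 9.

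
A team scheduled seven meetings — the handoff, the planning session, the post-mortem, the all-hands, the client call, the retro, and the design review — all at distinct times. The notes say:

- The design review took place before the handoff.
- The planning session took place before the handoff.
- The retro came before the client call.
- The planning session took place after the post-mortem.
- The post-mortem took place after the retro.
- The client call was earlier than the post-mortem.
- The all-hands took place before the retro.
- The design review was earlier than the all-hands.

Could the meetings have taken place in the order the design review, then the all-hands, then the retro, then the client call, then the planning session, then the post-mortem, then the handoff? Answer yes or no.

The constraints require the post-mortem before the planning session, but in the proposed sequence the planning session appears ahead of the post-mortem. That one violation is enough.

no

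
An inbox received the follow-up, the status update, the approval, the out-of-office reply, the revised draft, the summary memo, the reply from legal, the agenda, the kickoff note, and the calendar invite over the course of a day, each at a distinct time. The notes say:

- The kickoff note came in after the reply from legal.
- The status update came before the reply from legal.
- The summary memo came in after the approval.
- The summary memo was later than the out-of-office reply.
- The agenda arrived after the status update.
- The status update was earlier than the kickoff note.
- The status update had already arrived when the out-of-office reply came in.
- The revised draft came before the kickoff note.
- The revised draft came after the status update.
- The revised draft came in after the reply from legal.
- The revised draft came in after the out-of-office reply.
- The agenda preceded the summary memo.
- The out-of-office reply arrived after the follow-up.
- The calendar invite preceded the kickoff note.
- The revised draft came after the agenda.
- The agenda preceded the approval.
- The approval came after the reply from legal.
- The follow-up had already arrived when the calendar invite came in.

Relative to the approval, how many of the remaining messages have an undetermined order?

5

Forced before the approval: the agenda, the reply from legal, and the status update; forced after the approval: the summary memo.
That leaves the calendar invite, the follow-up, the kickoff note, the out-of-office reply, and the revised draft with no forced order relative to the approval — 5.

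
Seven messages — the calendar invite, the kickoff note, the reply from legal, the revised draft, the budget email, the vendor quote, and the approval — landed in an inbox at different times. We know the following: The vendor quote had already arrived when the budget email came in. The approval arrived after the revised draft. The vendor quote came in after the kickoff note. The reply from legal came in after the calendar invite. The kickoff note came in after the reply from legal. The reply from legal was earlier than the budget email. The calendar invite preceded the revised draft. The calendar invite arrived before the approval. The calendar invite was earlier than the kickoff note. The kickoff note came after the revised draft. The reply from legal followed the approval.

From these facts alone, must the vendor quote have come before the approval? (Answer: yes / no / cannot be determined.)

Tracing the constraints gives the approval → the reply from legal → the kickoff note → the vendor quote, so the approval must come before the vendor quote.
That means the vendor quote cannot be before the approval.

no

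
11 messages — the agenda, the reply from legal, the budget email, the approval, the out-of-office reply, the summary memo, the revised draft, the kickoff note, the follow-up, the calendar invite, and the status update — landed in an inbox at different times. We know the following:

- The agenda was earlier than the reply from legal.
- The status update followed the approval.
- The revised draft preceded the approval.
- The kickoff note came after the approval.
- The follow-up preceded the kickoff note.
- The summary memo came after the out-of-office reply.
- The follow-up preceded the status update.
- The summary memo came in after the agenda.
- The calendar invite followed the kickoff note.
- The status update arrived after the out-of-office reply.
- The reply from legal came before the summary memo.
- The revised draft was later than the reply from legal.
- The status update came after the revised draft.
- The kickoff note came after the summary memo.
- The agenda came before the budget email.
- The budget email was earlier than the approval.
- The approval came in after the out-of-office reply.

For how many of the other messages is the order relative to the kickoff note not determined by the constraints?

1

Forced before the kickoff note: the agenda, the approval, the budget email, the follow-up, the out-of-office reply, the reply from legal, the revised draft, and the summary memo; forced after the kickoff note: the calendar invite.
That leaves the status update with no forced order relative to the kickoff note — 1.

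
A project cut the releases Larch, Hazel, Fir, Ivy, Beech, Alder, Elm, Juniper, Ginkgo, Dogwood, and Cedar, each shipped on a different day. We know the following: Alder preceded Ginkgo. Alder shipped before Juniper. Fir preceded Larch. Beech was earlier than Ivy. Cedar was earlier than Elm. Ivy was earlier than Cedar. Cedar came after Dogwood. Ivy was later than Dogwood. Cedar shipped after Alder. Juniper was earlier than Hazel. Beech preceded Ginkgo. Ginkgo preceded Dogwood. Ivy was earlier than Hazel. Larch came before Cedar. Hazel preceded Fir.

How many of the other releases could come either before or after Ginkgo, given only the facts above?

1

Forced before Ginkgo: Alder and Beech; forced after Ginkgo: Cedar, Dogwood, Elm, Fir, Hazel, Ivy, and Larch.
That leaves Juniper with no forced order relative to Ginkgo — 1.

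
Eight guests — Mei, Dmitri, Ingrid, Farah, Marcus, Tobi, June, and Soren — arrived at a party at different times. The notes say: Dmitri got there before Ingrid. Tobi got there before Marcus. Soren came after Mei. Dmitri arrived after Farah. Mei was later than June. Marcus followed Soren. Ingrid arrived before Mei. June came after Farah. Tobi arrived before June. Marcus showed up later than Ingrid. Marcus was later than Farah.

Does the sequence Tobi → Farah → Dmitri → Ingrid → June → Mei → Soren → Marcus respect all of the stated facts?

yes

Check each stated constraint against the proposed order — e.g. Farah is ahead of Marcus; Tobi is ahead of Marcus. Every pair is in the required order; nothing is violated.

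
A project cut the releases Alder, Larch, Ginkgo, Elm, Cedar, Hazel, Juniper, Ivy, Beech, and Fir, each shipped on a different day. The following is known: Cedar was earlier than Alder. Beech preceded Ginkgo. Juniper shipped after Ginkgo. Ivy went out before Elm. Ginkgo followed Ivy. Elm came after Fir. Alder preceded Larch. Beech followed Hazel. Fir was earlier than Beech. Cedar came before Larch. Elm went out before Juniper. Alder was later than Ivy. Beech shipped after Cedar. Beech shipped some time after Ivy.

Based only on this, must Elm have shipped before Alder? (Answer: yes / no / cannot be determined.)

No chain of stated constraints runs from Elm to Alder, and none runs from Alder to Elm either.
So the relative order of Elm and Alder is not fixed by the given facts.

cannot be determined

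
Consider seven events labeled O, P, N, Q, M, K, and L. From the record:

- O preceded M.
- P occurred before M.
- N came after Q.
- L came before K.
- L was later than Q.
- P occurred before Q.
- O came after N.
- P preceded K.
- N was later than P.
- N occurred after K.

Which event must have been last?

Every other event has a chain of constraints placing it before M, so M is last.

M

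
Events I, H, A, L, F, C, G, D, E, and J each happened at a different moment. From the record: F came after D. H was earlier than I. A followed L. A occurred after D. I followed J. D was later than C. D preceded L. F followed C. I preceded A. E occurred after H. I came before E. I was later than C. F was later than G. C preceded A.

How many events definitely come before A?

Directly stated before A: C, D, I, and L.
H reaches A via H → I → A.
J reaches A via J → I → A.
That's C, D, H, I, J, and L — 6 in all.

6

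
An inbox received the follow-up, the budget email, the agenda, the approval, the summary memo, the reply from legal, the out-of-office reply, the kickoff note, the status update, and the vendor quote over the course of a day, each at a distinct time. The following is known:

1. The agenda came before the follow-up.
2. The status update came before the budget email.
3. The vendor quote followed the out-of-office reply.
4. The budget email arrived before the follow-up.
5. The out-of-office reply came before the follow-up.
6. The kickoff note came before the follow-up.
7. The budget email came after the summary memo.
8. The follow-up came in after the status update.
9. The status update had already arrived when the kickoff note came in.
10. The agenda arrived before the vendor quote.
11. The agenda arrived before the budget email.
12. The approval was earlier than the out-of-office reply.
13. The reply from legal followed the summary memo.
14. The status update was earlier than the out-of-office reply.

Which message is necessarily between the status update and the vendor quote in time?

Tracing the constraints gives the status update → the out-of-office reply → the vendor quote, so the out-of-office reply sits after the status update and before the vendor quote.
No other message is forced both after the status update and before the vendor quote.

the out-of-office reply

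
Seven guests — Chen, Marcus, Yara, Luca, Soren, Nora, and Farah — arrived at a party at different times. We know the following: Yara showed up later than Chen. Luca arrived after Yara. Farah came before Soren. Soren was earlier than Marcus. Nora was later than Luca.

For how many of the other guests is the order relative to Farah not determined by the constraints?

4

Forced after Farah: Marcus and Soren.
That leaves Chen, Luca, Nora, and Yara with no forced order relative to Farah — 4.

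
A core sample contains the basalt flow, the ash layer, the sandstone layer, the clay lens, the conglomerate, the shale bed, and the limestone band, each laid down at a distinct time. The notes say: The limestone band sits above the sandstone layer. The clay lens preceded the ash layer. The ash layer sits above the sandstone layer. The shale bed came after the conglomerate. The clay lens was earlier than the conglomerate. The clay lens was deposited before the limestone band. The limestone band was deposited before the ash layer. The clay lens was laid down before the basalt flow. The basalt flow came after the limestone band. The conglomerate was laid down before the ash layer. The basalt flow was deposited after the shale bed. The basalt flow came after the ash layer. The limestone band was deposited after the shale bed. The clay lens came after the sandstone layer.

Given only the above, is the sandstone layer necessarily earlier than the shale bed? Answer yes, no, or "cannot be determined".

yes

Chain the constraints: the sandstone layer → the clay lens → the conglomerate → the shale bed. Each link is directly stated, so the sandstone layer comes before the shale bed.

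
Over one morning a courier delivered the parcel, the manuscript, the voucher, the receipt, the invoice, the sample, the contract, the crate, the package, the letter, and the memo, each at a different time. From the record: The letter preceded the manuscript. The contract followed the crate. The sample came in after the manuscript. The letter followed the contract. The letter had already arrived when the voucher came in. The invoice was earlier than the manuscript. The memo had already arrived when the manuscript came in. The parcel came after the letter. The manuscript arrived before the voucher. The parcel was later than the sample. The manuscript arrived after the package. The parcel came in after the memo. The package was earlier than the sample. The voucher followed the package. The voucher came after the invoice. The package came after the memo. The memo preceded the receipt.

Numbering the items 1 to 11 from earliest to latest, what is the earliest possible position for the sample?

8

The contract, the crate, the invoice, the letter, the manuscript, the memo, and the package must all come before the sample — 7 forced predecessors.
Nothing else is forced ahead of the sample, so its earliest slot is position 7 + 1 = 8.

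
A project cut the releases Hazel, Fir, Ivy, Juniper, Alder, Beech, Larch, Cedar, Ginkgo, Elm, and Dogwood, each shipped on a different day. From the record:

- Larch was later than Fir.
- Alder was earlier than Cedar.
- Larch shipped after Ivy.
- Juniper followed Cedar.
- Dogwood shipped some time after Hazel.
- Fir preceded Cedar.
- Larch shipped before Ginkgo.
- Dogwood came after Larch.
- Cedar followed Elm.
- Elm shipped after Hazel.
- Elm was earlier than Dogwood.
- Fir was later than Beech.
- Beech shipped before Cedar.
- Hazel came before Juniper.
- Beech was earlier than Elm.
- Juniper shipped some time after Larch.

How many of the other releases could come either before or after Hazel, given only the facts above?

6

Forced after Hazel: Cedar, Dogwood, Elm, and Juniper.
That leaves Alder, Beech, Fir, Ginkgo, Ivy, and Larch with no forced order relative to Hazel — 6.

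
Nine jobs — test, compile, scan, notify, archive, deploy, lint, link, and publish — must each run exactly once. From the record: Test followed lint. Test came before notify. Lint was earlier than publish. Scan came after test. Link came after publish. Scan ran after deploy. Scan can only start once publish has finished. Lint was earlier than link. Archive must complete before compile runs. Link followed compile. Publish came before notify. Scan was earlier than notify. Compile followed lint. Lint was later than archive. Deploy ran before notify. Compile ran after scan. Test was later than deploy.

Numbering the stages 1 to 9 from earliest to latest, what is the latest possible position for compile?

8

Compile must come before link — 1 stage forced after it.
Everything else can be placed before compile in some valid order, so compile can sit as late as position 9 − 1 = 8.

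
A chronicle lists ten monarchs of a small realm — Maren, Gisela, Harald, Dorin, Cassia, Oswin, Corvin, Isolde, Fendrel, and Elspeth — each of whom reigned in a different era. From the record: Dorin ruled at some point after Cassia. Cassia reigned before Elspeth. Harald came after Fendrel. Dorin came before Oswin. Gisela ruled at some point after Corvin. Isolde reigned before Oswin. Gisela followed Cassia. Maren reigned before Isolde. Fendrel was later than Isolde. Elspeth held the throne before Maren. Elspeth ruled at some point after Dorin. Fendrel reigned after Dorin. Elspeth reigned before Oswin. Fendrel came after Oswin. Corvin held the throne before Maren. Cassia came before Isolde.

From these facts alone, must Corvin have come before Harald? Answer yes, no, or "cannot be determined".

Chain the constraints: Corvin → Maren → Isolde → Fendrel → Harald. Each link is directly stated, so Corvin comes before Harald.

yes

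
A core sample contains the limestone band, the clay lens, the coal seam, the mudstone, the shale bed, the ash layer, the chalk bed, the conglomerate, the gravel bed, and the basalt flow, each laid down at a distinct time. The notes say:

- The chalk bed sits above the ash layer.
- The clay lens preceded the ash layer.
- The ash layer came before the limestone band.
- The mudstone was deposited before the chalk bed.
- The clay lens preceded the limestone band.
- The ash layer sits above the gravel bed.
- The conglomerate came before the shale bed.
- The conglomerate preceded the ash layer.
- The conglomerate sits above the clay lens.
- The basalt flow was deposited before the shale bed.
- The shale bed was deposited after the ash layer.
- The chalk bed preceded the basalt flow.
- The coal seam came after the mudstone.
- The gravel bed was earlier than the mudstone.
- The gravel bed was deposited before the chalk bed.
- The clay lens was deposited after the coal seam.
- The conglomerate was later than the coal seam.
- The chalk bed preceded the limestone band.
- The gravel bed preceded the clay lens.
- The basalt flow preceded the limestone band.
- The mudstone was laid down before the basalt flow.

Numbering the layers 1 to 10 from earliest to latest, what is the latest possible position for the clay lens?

The clay lens must come before the ash layer, the basalt flow, the chalk bed, the conglomerate, the limestone band, and the shale bed — 6 layers forced after it.
Everything else can be placed before the clay lens in some valid order, so the clay lens can sit as late as position 10 − 6 = 4.

4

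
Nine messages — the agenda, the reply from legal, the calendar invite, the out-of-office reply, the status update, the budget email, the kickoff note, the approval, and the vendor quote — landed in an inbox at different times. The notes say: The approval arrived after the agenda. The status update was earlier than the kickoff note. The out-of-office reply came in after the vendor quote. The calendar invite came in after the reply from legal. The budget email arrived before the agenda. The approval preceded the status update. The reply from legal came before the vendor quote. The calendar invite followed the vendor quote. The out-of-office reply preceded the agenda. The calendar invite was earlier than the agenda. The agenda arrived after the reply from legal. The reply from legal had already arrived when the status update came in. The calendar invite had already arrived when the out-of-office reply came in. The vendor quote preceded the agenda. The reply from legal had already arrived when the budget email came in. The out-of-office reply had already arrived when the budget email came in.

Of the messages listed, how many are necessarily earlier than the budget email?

4

Directly stated before the budget email: the out-of-office reply and the reply from legal.
The calendar invite reaches the budget email via the calendar invite → the out-of-office reply → the budget email.
The vendor quote reaches the budget email via the vendor quote → the out-of-office reply → the budget email.
No chain forces the status update (or any of the others) ahead of the budget email.
That's the calendar invite, the out-of-office reply, the reply from legal, and the vendor quote — 4 in all.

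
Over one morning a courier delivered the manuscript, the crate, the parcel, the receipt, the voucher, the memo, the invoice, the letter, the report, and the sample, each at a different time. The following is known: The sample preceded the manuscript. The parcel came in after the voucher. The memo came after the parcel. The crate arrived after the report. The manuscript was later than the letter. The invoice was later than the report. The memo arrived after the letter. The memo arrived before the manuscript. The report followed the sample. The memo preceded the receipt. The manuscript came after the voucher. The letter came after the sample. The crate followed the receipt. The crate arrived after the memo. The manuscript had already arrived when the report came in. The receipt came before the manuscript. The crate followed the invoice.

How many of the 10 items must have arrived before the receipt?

Directly stated before the receipt: the memo.
The letter reaches the receipt via the letter → the memo → the receipt.
The parcel reaches the receipt via the parcel → the memo → the receipt.
The sample reaches the receipt via the sample → the letter → the memo → the receipt.
Likewise the voucher reaches the receipt by chaining the stated constraints.
No chain forces the report (or any of the others) ahead of the receipt.
That's the letter, the memo, the parcel, the sample, and the voucher — 5 in all.

5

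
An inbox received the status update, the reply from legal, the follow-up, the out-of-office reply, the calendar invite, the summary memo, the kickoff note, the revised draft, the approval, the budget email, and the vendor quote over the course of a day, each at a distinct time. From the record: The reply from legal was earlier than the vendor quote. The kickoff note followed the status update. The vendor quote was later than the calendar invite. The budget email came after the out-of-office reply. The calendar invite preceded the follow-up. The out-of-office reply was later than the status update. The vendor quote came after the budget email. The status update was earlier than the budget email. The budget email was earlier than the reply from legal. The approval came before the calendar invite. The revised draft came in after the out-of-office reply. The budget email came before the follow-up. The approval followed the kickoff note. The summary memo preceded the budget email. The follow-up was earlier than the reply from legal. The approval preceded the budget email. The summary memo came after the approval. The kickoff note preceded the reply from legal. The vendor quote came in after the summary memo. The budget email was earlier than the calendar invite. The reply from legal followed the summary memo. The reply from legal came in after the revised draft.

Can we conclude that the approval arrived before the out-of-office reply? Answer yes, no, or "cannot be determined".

cannot be determined

No chain of stated constraints runs from the approval to the out-of-office reply, and none runs from the out-of-office reply to the approval either.
So the relative order of the approval and the out-of-office reply is not fixed by the given facts.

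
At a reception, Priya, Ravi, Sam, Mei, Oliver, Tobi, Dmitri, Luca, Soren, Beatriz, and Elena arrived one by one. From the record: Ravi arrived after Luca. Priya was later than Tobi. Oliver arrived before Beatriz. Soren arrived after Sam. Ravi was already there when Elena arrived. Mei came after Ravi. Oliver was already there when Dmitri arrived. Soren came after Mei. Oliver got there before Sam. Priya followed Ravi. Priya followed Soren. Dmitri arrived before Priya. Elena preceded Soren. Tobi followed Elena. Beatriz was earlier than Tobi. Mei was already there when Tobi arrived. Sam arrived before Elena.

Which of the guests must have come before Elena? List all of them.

Directly stated before Elena: Ravi and Sam.
Luca reaches Elena via Luca → Ravi → Elena.
Oliver reaches Elena via Oliver → Sam → Elena.
No chain forces Soren (or any of the others) ahead of Elena.

Luca, Oliver, Ravi, Sam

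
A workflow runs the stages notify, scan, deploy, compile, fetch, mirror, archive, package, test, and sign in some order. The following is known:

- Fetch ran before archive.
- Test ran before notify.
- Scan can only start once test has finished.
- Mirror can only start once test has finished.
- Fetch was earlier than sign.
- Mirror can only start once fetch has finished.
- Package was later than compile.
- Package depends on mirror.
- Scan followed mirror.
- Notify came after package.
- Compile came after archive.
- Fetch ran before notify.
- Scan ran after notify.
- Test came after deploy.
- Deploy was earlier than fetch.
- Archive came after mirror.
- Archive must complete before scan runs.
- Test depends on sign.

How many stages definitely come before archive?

5

Directly stated before archive: fetch and mirror.
Deploy reaches archive via deploy → fetch → archive.
Sign reaches archive via sign → test → mirror → archive.
Test reaches archive via test → mirror → archive.
No chain forces compile (or any of the others) ahead of archive.
That's deploy, fetch, mirror, sign, and test — 5 in all.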